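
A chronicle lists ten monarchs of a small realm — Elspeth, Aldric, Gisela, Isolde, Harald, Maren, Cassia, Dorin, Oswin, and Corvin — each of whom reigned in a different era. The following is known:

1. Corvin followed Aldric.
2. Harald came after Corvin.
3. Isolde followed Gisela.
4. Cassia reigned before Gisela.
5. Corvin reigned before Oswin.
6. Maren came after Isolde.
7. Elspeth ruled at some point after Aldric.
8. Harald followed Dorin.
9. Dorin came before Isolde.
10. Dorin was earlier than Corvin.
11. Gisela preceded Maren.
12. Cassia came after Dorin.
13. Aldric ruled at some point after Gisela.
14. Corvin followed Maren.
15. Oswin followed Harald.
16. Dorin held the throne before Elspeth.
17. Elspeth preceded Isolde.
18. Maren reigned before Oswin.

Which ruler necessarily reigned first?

Dorin

Dorin has a chain of constraints placing them before every other ruler, so Dorin must be first.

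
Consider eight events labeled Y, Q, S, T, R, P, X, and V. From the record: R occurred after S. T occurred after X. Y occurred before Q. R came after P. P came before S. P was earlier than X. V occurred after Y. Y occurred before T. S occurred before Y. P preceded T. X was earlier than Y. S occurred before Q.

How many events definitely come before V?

4

Directly stated before V: Y.
P reaches V via P → S → Y → V.
S reaches V via S → Y → V.
X reaches V via X → Y → V.
No chain forces T (or any of the others) ahead of V.
That's P, S, X, and Y — 4 in all.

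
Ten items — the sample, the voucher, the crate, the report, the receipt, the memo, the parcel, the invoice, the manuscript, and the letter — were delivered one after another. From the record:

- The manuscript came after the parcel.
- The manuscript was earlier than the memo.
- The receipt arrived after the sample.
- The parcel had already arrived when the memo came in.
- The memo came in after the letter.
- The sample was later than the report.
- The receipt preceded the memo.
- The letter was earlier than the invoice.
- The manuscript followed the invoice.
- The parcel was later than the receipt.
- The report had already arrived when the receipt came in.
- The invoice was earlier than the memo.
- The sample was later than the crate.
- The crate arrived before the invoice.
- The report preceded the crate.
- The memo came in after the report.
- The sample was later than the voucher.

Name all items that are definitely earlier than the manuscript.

Directly stated before the manuscript: the invoice and the parcel.
The crate reaches the manuscript via the crate → the invoice → the manuscript.
The letter reaches the manuscript via the letter → the invoice → the manuscript.
The receipt reaches the manuscript via the receipt → the parcel → the manuscript.
Likewise the report, the sample, and the voucher each reach the manuscript by chaining the stated constraints.
No chain forces the memo ahead of the manuscript.

the crate, the invoice, the letter, the parcel, the receipt, the report, the sample, the voucher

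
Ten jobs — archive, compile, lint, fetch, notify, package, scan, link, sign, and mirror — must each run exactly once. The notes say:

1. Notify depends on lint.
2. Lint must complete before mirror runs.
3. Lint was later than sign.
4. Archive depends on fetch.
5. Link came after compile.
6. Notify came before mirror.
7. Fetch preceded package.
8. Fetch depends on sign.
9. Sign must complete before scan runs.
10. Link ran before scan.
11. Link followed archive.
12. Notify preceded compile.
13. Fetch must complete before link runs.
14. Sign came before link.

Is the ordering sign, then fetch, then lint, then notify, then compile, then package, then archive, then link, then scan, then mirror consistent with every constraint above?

Check each stated constraint against the proposed order — e.g. sign is ahead of link; sign is ahead of scan. Every pair is in the required order; nothing is violated.

yes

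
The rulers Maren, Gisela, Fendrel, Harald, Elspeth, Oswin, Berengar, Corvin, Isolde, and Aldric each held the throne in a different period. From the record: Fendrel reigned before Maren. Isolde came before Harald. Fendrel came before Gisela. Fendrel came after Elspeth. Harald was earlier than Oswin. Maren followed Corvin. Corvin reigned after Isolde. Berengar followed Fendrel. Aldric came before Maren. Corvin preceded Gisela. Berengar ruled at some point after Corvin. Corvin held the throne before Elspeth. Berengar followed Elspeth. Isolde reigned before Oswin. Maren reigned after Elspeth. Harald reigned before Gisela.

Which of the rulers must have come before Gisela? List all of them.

Corvin, Elspeth, Fendrel, Harald, Isolde

Directly stated before Gisela: Corvin, Fendrel, and Harald.
Elspeth reaches Gisela via Elspeth → Fendrel → Gisela.
Isolde reaches Gisela via Isolde → Corvin → Gisela.
No chain forces Aldric (or any of the others) ahead of Gisela.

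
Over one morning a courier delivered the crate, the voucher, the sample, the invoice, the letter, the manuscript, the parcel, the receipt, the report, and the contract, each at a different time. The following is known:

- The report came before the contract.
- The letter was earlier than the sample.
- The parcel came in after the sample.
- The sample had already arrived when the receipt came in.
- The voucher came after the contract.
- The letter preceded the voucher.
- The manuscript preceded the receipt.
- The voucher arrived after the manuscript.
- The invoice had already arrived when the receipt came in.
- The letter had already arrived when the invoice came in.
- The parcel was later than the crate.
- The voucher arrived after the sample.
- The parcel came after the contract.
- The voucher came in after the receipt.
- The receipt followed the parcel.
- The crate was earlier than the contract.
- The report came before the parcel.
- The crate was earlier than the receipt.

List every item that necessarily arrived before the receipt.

Directly stated before the receipt: the crate, the invoice, the manuscript, the parcel, and the sample.
The contract reaches the receipt via the contract → the parcel → the receipt.
The letter reaches the receipt via the letter → the sample → the receipt.
The report reaches the receipt via the report → the parcel → the receipt.
No chain forces the voucher ahead of the receipt.

the contract, the crate, the invoice, the letter, the manuscript, the parcel, the report, the sample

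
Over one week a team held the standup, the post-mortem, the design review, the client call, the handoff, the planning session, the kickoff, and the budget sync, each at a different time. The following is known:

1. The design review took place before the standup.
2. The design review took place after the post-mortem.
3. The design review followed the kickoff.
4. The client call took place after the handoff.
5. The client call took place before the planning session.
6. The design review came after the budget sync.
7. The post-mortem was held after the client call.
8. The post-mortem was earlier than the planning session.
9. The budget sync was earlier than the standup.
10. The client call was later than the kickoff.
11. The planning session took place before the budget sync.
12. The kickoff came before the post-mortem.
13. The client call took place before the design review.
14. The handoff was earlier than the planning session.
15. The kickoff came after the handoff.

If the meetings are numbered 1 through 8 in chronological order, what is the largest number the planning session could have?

5

The planning session must come before the budget sync, the design review, and the standup — 3 meetings forced after it.
Everything else can be placed before the planning session in some valid order, so the planning session can sit as late as position 8 − 3 = 5.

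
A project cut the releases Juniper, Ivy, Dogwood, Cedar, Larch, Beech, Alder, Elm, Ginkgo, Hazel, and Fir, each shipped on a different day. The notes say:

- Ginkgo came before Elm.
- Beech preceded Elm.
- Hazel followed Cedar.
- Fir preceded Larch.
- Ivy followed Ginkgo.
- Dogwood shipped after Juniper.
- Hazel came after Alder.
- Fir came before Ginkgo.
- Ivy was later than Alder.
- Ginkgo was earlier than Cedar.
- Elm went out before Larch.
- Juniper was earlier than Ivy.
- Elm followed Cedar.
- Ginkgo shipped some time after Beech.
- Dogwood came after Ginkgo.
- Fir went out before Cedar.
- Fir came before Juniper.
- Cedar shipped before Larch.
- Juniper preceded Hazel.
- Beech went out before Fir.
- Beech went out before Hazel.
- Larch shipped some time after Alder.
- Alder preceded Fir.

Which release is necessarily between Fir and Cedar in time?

Tracing the constraints gives Fir → Ginkgo → Cedar, so Ginkgo sits after Fir and before Cedar.
No other release is forced both after Fir and before Cedar.

Ginkgo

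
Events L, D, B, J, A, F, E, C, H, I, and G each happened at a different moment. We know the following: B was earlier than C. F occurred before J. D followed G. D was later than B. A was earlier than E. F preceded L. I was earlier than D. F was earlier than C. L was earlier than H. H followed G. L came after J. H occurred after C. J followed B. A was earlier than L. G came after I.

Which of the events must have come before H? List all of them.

A, B, C, F, G, I, J, L

Directly stated before H: C, G, and L.
A reaches H via A → L → H.
B reaches H via B → C → H.
F reaches H via F → L → H.
Likewise I and J each reach H by chaining the stated constraints.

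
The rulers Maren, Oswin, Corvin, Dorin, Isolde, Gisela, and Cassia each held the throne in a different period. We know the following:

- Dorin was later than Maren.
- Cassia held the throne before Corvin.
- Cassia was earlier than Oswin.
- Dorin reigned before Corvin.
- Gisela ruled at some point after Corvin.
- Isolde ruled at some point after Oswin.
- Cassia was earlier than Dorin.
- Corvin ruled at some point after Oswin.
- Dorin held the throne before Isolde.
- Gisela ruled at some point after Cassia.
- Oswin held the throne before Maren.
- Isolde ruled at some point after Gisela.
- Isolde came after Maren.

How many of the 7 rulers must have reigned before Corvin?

Directly stated before Corvin: Cassia, Dorin, and Oswin.
Maren reaches Corvin via Maren → Dorin → Corvin.
That's Cassia, Dorin, Maren, and Oswin — 4 in all.

4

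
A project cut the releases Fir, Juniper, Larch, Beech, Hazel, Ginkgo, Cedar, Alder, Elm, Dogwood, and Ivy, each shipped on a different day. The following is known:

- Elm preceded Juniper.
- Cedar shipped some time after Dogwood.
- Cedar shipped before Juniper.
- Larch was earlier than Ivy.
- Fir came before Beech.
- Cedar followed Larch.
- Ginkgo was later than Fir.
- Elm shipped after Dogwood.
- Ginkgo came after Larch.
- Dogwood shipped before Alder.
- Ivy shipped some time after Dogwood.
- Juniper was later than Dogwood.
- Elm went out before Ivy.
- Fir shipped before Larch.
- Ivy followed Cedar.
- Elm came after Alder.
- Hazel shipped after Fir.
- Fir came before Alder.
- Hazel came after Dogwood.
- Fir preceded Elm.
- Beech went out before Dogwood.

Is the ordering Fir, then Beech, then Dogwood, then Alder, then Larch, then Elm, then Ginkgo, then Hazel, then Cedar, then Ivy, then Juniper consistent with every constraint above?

yes

Check each stated constraint against the proposed order — e.g. Dogwood is ahead of Ivy; Dogwood is ahead of Juniper. Every pair is in the required order; nothing is violated.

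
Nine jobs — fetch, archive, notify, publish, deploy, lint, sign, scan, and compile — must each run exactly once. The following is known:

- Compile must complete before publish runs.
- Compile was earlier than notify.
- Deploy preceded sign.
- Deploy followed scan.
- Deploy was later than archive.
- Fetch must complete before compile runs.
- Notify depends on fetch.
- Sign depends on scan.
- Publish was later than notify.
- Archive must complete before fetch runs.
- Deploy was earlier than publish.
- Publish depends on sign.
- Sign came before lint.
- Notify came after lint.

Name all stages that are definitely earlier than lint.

archive, deploy, scan, sign

Directly stated before lint: sign.
Archive reaches lint via archive → deploy → sign → lint.
Deploy reaches lint via deploy → sign → lint.
Scan reaches lint via scan → sign → lint.
No chain forces notify (or any of the others) ahead of lint.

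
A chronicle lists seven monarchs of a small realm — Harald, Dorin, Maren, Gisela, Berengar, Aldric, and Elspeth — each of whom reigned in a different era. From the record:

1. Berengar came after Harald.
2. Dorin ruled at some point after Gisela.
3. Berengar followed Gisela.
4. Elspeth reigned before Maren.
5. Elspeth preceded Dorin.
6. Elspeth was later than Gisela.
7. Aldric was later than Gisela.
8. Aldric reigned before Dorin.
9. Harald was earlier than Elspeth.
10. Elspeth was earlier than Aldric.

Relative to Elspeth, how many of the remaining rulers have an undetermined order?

1

Forced before Elspeth: Gisela and Harald; forced after Elspeth: Aldric, Dorin, and Maren.
That leaves Berengar with no forced order relative to Elspeth — 1.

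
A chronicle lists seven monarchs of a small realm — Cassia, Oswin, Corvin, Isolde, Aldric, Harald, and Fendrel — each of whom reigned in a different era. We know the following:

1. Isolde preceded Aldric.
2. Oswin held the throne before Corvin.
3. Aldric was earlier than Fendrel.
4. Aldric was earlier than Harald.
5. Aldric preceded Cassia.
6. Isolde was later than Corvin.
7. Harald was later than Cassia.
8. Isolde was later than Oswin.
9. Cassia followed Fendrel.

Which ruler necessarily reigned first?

Oswin has a chain of constraints placing them before every other ruler, so Oswin must be first.

Oswin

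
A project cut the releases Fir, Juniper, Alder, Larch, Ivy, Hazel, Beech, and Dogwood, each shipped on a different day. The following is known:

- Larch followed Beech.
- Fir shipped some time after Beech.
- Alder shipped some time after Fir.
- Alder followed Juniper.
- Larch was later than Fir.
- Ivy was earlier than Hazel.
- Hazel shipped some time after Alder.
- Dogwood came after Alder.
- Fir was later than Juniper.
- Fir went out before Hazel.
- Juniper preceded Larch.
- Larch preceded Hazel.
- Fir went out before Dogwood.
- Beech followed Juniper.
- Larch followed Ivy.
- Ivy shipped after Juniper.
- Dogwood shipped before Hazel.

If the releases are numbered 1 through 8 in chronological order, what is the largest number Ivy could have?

Ivy must come before Hazel and Larch — 2 releases forced after it.
Everything else can be placed before Ivy in some valid order, so Ivy can sit as late as position 8 − 2 = 6.

6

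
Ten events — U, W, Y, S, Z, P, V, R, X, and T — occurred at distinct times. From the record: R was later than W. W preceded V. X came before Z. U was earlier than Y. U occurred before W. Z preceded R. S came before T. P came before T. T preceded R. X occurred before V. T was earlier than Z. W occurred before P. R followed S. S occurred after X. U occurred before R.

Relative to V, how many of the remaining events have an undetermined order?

6

Forced before V: U, W, and X.
That leaves P, R, S, T, Y, and Z with no forced order relative to V — 6.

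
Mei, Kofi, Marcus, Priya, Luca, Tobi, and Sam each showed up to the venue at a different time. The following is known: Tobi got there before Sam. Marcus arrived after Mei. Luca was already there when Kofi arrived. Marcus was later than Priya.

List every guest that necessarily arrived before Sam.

Directly stated before Sam: Tobi.
No chain forces Luca (or any of the others) ahead of Sam.

Tobi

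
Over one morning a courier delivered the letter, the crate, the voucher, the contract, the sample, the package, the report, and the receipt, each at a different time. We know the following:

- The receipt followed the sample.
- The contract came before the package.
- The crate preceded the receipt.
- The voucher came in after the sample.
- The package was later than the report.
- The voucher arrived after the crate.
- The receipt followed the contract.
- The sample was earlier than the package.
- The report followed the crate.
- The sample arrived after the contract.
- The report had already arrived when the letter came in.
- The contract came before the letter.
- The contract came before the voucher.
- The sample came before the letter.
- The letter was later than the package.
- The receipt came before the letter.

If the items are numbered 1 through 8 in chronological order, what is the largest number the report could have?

The report must come before the letter and the package — 2 items forced after it.
Everything else can be placed before the report in some valid order, so the report can sit as late as position 8 − 2 = 6.

6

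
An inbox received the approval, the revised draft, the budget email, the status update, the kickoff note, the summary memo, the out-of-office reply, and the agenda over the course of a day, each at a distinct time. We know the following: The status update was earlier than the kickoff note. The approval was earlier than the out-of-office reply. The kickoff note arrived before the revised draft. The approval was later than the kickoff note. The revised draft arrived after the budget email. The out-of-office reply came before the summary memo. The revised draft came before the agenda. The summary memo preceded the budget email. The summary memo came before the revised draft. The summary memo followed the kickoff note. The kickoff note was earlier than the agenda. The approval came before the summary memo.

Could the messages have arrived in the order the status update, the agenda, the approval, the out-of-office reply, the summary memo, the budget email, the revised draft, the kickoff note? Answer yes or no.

The constraints require the kickoff note before the approval, but in the proposed sequence the approval appears ahead of the kickoff note. That one violation is enough.

no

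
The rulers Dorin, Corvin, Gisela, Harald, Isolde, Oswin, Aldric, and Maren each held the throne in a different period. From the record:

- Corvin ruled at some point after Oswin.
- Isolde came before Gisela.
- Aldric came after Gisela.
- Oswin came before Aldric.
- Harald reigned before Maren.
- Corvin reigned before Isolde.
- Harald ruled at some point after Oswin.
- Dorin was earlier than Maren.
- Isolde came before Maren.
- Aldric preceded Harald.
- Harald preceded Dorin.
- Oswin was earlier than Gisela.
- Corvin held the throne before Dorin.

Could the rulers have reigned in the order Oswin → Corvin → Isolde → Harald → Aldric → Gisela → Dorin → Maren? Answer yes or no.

The constraints require Aldric before Harald, but in the proposed sequence Harald appears ahead of Aldric. That one violation is enough.

no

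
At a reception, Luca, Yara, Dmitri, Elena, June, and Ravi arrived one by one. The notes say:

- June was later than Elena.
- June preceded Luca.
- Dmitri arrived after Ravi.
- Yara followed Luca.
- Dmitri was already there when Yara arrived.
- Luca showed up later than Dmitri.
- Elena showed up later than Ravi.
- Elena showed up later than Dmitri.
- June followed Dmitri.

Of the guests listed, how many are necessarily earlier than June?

3

Directly stated before June: Dmitri and Elena.
Ravi reaches June via Ravi → Dmitri → June.
That's Dmitri, Elena, and Ravi — 3 in all.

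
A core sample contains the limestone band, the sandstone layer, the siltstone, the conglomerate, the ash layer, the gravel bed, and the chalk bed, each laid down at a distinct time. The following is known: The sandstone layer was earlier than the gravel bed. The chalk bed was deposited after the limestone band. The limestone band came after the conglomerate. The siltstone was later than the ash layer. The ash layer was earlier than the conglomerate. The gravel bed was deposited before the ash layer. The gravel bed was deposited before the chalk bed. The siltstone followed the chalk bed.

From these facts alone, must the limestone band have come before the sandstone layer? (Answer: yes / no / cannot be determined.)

no

Tracing the constraints gives the sandstone layer → the gravel bed → the ash layer → the conglomerate → the limestone band, so the sandstone layer must come before the limestone band.
That means the limestone band cannot be before the sandstone layer.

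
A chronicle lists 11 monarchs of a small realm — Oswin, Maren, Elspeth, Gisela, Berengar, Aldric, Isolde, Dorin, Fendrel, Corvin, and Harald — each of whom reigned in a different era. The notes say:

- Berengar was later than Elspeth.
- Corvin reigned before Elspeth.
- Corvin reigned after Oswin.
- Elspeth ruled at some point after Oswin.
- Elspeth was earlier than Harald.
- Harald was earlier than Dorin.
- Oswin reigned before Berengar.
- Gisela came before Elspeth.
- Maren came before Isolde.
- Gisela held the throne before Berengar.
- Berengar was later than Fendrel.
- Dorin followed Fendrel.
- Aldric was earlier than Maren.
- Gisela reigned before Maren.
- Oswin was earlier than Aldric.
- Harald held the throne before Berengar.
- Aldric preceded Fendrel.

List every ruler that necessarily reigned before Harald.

Directly stated before Harald: Elspeth.
Corvin reaches Harald via Corvin → Elspeth → Harald.
Gisela reaches Harald via Gisela → Elspeth → Harald.
Oswin reaches Harald via Oswin → Elspeth → Harald.

Corvin, Elspeth, Gisela, Oswin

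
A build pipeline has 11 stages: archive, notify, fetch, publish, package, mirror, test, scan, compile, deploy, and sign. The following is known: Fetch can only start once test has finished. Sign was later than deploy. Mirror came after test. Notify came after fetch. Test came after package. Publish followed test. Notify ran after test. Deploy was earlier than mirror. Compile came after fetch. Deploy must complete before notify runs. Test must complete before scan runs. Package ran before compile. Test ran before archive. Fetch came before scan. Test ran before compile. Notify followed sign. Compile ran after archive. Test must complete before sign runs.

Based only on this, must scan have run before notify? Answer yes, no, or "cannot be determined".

No chain of stated constraints runs from scan to notify, and none runs from notify to scan either.
So the relative order of scan and notify is not fixed by the given facts.

cannot be determined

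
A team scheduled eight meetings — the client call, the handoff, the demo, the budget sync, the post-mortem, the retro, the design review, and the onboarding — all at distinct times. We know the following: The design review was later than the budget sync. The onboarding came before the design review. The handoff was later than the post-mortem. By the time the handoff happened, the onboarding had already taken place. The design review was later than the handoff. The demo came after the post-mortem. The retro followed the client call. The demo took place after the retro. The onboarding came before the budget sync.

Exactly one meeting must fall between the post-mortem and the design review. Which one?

Tracing the constraints gives the post-mortem → the handoff → the design review, so the handoff sits after the post-mortem and before the design review.
No other meeting is forced both after the post-mortem and before the design review.

the handoff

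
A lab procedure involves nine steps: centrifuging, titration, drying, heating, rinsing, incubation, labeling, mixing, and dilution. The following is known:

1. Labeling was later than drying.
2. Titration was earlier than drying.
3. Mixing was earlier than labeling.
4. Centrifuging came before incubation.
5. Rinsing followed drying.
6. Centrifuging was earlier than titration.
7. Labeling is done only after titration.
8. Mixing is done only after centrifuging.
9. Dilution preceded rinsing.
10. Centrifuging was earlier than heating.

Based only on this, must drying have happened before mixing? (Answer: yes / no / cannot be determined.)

cannot be determined

No chain of stated constraints runs from drying to mixing, and none runs from mixing to drying either.
So the relative order of drying and mixing is not fixed by the given facts.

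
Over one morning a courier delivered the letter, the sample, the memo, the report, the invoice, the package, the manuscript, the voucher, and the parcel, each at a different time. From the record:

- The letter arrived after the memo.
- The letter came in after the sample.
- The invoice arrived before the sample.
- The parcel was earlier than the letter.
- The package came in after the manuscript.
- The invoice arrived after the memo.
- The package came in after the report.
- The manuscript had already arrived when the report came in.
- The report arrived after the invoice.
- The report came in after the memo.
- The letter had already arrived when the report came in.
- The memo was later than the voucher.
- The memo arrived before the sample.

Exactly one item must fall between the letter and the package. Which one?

Tracing the constraints gives the letter → the report → the package, so the report sits after the letter and before the package.
No other item is forced both after the letter and before the package.

the report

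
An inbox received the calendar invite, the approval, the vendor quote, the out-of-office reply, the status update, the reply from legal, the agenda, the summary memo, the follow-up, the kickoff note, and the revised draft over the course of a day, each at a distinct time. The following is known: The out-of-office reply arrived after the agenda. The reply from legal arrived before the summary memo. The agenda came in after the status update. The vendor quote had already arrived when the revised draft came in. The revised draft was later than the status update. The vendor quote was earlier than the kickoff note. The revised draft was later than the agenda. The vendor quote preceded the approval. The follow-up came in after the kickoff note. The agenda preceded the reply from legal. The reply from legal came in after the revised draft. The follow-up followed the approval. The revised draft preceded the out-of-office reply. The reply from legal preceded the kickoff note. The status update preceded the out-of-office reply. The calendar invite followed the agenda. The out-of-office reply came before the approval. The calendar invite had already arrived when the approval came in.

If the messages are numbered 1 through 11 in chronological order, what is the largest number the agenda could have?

The agenda must come before the approval, the calendar invite, the follow-up, the kickoff note, the out-of-office reply, the reply from legal, the revised draft, and the summary memo — 8 messages forced after it.
Everything else can be placed before the agenda in some valid order, so the agenda can sit as late as position 11 − 8 = 3.

3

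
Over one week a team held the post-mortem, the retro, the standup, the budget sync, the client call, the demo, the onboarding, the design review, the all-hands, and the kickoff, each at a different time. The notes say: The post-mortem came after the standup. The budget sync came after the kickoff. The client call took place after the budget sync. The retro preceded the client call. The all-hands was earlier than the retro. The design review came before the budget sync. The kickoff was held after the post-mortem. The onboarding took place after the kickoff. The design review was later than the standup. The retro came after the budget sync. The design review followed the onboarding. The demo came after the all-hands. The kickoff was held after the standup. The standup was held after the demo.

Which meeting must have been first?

the all-hands

The all-hands has a chain of constraints placing it before every other meeting, so the all-hands must be first.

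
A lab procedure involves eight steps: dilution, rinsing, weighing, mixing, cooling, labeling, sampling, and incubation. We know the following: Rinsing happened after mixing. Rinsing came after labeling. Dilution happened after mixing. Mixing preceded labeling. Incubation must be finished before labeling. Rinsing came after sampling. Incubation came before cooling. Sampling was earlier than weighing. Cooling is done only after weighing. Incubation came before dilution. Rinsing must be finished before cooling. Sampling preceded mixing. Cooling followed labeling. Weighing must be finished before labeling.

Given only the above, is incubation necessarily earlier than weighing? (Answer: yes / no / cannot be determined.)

cannot be determined

No chain of stated constraints runs from incubation to weighing, and none runs from weighing to incubation either.
So the relative order of incubation and weighing is not fixed by the given facts.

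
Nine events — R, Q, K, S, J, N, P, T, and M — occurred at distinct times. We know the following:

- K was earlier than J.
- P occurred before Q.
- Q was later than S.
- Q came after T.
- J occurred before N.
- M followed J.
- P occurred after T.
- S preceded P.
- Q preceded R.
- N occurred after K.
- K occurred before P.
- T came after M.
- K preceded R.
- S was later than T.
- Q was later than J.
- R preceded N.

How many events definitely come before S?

Directly stated before S: T.
J reaches S via J → M → T → S.
K reaches S via K → J → M → T → S.
M reaches S via M → T → S.
No chain forces P (or any of the others) ahead of S.
That's J, K, M, and T — 4 in all.

4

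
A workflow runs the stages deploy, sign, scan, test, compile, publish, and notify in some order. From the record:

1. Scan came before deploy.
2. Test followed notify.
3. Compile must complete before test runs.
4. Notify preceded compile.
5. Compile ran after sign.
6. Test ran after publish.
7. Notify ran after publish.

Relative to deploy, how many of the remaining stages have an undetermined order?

5

Forced before deploy: scan.
That leaves compile, notify, publish, sign, and test with no forced order relative to deploy — 5.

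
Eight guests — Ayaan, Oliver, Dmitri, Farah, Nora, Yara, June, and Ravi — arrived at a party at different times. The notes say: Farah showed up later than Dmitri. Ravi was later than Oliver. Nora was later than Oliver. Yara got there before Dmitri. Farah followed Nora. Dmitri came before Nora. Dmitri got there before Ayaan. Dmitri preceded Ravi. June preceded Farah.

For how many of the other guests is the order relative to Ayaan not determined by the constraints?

Forced before Ayaan: Dmitri and Yara.
That leaves Farah, June, Nora, Oliver, and Ravi with no forced order relative to Ayaan — 5.

5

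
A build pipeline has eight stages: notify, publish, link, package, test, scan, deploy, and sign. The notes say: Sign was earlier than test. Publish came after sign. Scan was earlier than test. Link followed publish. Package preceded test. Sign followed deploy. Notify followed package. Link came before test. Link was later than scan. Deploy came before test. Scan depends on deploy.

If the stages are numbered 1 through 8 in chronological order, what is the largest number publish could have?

Publish must come before link and test — 2 stages forced after it.
Everything else can be placed before publish in some valid order, so publish can sit as late as position 8 − 2 = 6.

6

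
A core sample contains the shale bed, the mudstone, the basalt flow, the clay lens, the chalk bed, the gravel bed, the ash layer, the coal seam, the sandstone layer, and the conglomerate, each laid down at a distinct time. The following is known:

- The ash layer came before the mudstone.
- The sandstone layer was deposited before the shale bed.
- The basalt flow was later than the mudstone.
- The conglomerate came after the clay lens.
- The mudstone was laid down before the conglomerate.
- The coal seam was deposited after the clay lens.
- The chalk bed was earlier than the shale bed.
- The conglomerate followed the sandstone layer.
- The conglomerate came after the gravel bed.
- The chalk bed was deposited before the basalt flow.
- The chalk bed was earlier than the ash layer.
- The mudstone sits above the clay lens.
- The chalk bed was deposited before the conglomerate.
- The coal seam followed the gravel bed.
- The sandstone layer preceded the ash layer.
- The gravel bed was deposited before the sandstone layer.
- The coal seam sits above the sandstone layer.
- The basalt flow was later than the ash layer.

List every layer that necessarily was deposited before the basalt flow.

Directly stated before the basalt flow: the ash layer, the chalk bed, and the mudstone.
The clay lens reaches the basalt flow via the clay lens → the mudstone → the basalt flow.
The gravel bed reaches the basalt flow via the gravel bed → the sandstone layer → the ash layer → the basalt flow.
The sandstone layer reaches the basalt flow via the sandstone layer → the ash layer → the basalt flow.
No chain forces the shale bed (or any of the others) ahead of the basalt flow.

the ash layer, the chalk bed, the clay lens, the gravel bed, the mudstone, the sandstone layer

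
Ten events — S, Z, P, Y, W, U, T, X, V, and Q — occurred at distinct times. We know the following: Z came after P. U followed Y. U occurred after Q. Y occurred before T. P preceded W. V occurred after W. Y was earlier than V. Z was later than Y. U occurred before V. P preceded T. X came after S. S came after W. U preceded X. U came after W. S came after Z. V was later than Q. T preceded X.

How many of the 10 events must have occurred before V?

5

Directly stated before V: Q, U, W, and Y.
P reaches V via P → W → V.
That's P, Q, U, W, and Y — 5 in all.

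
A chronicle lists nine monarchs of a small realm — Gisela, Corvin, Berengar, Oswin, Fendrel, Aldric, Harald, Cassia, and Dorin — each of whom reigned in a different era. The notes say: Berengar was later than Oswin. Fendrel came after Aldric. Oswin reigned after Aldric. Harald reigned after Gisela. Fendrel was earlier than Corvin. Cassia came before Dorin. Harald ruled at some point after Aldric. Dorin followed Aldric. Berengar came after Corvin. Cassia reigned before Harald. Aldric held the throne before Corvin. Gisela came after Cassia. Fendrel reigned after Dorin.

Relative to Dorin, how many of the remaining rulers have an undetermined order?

3

Forced before Dorin: Aldric and Cassia; forced after Dorin: Berengar, Corvin, and Fendrel.
That leaves Gisela, Harald, and Oswin with no forced order relative to Dorin — 3.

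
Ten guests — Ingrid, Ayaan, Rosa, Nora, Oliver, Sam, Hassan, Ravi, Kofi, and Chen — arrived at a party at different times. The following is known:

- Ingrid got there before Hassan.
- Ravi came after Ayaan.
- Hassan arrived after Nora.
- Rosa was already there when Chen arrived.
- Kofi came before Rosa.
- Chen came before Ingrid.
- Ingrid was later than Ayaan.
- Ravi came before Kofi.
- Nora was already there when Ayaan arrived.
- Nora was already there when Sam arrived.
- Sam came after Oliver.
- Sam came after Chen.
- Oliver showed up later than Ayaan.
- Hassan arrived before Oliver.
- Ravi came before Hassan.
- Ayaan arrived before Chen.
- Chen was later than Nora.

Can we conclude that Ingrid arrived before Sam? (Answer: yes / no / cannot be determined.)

yes

Chain the constraints: Ingrid → Hassan → Oliver → Sam. Each link is directly stated, so Ingrid comes before Sam.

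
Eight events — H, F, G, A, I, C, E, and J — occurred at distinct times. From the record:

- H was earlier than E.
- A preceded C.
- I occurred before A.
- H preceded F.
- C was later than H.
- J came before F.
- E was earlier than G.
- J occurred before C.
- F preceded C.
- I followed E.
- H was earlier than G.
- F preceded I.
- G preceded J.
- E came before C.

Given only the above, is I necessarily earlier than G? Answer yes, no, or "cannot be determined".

Tracing the constraints gives G → J → F → I, so G must come before I.
That means I cannot be before G.

no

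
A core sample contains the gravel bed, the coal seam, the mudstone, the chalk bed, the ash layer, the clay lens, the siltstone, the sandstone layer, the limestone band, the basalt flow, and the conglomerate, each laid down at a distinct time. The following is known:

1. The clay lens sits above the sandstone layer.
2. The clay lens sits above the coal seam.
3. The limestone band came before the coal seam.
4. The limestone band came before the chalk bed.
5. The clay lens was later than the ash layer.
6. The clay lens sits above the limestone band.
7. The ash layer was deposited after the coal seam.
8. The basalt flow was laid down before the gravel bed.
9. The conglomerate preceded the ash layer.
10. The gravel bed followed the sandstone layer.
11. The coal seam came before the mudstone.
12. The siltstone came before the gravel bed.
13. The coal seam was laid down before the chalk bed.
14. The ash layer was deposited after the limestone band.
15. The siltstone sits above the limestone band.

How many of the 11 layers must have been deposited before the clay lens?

5

Directly stated before the clay lens: the ash layer, the coal seam, the limestone band, and the sandstone layer.
The conglomerate reaches the clay lens via the conglomerate → the ash layer → the clay lens.
No chain forces the siltstone (or any of the others) ahead of the clay lens.
That's the ash layer, the coal seam, the conglomerate, the limestone band, and the sandstone layer — 5 in all.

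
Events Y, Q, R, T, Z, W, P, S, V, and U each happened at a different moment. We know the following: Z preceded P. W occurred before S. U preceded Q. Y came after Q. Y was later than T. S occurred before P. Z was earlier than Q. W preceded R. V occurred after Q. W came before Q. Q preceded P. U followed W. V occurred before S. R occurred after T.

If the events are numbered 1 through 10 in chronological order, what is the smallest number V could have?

Q, U, W, and Z must all come before V — 4 forced predecessors.
Nothing else is forced ahead of V, so its earliest slot is position 4 + 1 = 5.

5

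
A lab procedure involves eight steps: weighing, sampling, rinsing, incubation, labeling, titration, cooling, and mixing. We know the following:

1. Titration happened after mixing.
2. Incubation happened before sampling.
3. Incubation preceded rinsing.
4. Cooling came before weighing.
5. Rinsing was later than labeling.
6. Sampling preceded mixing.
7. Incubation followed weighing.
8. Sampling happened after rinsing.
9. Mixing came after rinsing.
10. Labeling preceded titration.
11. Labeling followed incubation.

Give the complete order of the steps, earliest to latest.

cooling, weighing, incubation, labeling, rinsing, sampling, mixing, titration

The constraints fix every adjacent pair, so only one ordering works:
cooling → weighing → incubation → labeling → rinsing → sampling → mixing → titration.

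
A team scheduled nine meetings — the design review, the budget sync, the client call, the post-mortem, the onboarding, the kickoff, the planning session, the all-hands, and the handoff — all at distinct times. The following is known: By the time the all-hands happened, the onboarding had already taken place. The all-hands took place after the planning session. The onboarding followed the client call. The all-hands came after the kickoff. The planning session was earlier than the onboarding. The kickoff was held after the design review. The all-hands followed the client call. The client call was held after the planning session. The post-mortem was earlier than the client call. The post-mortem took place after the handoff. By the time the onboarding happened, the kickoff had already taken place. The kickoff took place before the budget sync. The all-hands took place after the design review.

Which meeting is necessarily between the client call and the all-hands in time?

Tracing the constraints gives the client call → the onboarding → the all-hands, so the onboarding sits after the client call and before the all-hands.
No other meeting is forced both after the client call and before the all-hands.

the onboarding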